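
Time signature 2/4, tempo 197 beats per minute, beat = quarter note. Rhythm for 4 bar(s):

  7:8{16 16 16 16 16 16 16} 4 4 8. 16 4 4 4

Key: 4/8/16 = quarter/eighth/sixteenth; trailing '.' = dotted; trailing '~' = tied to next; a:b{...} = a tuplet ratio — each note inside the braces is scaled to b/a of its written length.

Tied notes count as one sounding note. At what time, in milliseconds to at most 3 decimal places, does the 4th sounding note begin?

note 4 onset = 6/7b = 261.059ms

1. 0.0ms @ 0 + 87.02ms (2/7)
2. 87.02ms @ 2/7 + 87.02ms (2/7)
3. 174.039ms @ 4/7 + 87.02ms (2/7)
4. 261.059ms @ 6/7 + 87.02ms (2/7)
5. 348.078ms @ 8/7 + 87.02ms (2/7)
6. 435.098ms @ 10/7 + 87.02ms (2/7)
7. 522.117ms @ 12/7 + 87.02ms (2/7)
8. 609.137ms @ 2 + 304.569ms (1)
9. 913.706ms @ 3 + 304.569ms (1)
10. 1218.274ms @ 4 + 228.426ms (3/4)
11. 1446.701ms @ 19/4 + 76.142ms (1/4)
12. 1522.843ms @ 5 + 304.569ms (1)
13. 1827.411ms @ 6 + 304.569ms (1)
14. 2131.98ms @ 7 + 304.569ms (1)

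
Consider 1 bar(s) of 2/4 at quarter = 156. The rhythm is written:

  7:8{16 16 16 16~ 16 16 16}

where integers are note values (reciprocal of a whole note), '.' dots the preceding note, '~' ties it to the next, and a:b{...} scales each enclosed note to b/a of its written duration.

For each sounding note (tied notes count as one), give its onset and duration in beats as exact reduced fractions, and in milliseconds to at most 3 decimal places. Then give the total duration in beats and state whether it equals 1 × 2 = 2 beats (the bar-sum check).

1) 0.0ms=0b +109.89ms=2/7b
2) 109.89ms=2/7b +109.89ms=2/7b
3) 219.78ms=4/7b +109.89ms=2/7b
4) 329.67ms=6/7b +219.78ms=4/7b
5) 549.451ms=10/7b +109.89ms=2/7b
6) 659.341ms=12/7b +109.89ms=2/7b
Σ=2b of 2 (156bpm 2/4) — PASS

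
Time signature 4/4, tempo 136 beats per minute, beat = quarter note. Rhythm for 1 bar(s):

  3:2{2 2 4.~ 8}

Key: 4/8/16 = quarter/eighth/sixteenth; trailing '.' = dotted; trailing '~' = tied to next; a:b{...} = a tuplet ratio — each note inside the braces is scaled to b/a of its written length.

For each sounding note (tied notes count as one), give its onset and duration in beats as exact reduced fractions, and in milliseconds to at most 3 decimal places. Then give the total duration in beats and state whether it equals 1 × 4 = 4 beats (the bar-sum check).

1) 0.0ms=0b +588.235ms=4/3b
2) 588.235ms=4/3b +588.235ms=4/3b
3) 1176.471ms=8/3b +588.235ms=4/3b
Σ=4b of 4 (136bpm 4/4) — PASS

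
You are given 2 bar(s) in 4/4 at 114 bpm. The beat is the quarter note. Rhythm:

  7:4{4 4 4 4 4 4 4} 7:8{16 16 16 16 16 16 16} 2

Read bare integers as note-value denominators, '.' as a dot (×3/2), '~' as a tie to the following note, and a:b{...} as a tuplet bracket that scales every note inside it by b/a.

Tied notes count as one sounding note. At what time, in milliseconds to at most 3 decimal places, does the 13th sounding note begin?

note 13 onset = 38/7b = 2857.143ms

1. 0.0ms @ 0 + 300.752ms (4/7)
2. 300.752ms @ 4/7 + 300.752ms (4/7)
3. 601.504ms @ 8/7 + 300.752ms (4/7)
4. 902.256ms @ 12/7 + 300.752ms (4/7)
5. 1203.008ms @ 16/7 + 300.752ms (4/7)
6. 1503.759ms @ 20/7 + 300.752ms (4/7)
7. 1804.511ms @ 24/7 + 300.752ms (4/7)
8. 2105.263ms @ 4 + 150.376ms (2/7)
9. 2255.639ms @ 30/7 + 150.376ms (2/7)
10. 2406.015ms @ 32/7 + 150.376ms (2/7)
11. 2556.391ms @ 34/7 + 150.376ms (2/7)
12. 2706.767ms @ 36/7 + 150.376ms (2/7)
13. 2857.143ms @ 38/7 + 150.376ms (2/7)
14. 3007.519ms @ 40/7 + 150.376ms (2/7)
15. 3157.895ms @ 6 + 1052.632ms (2)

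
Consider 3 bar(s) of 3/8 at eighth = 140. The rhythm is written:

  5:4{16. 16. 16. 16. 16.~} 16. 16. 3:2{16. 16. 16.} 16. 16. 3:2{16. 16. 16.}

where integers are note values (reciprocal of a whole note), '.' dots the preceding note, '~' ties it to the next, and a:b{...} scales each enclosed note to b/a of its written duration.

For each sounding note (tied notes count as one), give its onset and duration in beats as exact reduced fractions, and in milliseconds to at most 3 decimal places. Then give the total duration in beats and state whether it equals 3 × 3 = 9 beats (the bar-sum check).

1) 0.0ms=0b +257.143ms=3/5b
2) 257.143ms=3/5b +257.143ms=3/5b
3) 514.286ms=6/5b +257.143ms=3/5b
4) 771.429ms=9/5b +257.143ms=3/5b
5) 1028.571ms=12/5b +578.571ms=27/20b
6) 1607.143ms=15/4b +321.429ms=3/4b
7) 1928.571ms=9/2b +214.286ms=1/2b
8) 2142.857ms=5b +214.286ms=1/2b
9) 2357.143ms=11/2b +214.286ms=1/2b
10) 2571.429ms=6b +321.429ms=3/4b
11) 2892.857ms=27/4b +321.429ms=3/4b
12) 3214.286ms=15/2b +214.286ms=1/2b
13) 3428.571ms=8b +214.286ms=1/2b
14) 3642.857ms=17/2b +214.286ms=1/2b
Σ=9b of 9 (140bpm 3/8) — PASS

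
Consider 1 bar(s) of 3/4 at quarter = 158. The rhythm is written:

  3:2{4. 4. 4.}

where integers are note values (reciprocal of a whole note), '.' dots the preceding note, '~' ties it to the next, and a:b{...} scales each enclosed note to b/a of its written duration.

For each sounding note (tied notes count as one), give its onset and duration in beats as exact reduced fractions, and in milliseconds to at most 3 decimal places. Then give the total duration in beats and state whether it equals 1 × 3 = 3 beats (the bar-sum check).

1) 0.0ms=0b +379.747ms=1b
2) 379.747ms=1b +379.747ms=1b
3) 759.494ms=2b +379.747ms=1b
Σ=3b of 3 (158bpm 3/4) — PASS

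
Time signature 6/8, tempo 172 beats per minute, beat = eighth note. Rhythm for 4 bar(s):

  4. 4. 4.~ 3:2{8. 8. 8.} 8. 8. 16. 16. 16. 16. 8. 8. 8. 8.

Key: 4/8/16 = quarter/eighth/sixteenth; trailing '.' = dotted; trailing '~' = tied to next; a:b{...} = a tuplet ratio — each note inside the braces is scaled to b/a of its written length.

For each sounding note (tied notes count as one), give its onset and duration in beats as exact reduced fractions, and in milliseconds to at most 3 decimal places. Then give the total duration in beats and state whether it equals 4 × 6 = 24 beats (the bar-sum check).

1) 0.0ms=0b +1046.512ms=3b
2) 1046.512ms=3b +1046.512ms=3b
3) 2093.023ms=6b +1395.349ms=4b
4) 3488.372ms=10b +348.837ms=1b
5) 3837.209ms=11b +348.837ms=1b
6) 4186.047ms=12b +523.256ms=3/2b
7) 4709.302ms=27/2b +523.256ms=3/2b
8) 5232.558ms=15b +261.628ms=3/4b
9) 5494.186ms=63/4b +261.628ms=3/4b
10) 5755.814ms=33/2b +261.628ms=3/4b
11) 6017.442ms=69/4b +261.628ms=3/4b
12) 6279.07ms=18b +523.256ms=3/2b
13) 6802.326ms=39/2b +523.256ms=3/2b
14) 7325.581ms=21b +523.256ms=3/2b
15) 7848.837ms=45/2b +523.256ms=3/2b
Σ=24b of 24 (172bpm 6/8) — PASS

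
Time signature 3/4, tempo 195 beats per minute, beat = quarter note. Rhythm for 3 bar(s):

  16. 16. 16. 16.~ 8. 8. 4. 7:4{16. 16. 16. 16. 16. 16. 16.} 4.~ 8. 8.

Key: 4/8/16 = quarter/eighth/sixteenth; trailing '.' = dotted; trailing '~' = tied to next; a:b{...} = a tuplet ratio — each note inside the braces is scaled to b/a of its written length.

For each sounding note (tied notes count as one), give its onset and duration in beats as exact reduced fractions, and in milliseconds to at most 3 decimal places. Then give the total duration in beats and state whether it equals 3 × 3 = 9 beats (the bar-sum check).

1) 0.0ms=0b +115.385ms=3/8b
2) 115.385ms=3/8b +115.385ms=3/8b
3) 230.769ms=3/4b +115.385ms=3/8b
4) 346.154ms=9/8b +346.154ms=9/8b
5) 692.308ms=9/4b +230.769ms=3/4b
6) 923.077ms=3b +461.538ms=3/2b
7) 1384.615ms=9/2b +65.934ms=3/14b
8) 1450.549ms=33/7b +65.934ms=3/14b
9) 1516.484ms=69/14b +65.934ms=3/14b
10) 1582.418ms=36/7b +65.934ms=3/14b
11) 1648.352ms=75/14b +65.934ms=3/14b
12) 1714.286ms=39/7b +65.934ms=3/14b
13) 1780.22ms=81/14b +65.934ms=3/14b
14) 1846.154ms=6b +692.308ms=9/4b
15) 2538.462ms=33/4b +230.769ms=3/4b
Σ=9b of 9 (195bpm 3/4) — PASS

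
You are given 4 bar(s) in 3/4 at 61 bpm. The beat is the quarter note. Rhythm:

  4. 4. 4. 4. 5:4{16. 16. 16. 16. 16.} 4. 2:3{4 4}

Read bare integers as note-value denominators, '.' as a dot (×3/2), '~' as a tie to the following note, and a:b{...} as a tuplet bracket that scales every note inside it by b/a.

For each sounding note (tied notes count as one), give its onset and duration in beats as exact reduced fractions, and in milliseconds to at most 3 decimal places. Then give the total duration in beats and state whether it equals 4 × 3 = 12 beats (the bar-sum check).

1) 0.0ms=0b +1475.41ms=3/2b
2) 1475.41ms=3/2b +1475.41ms=3/2b
3) 2950.82ms=3b +1475.41ms=3/2b
4) 4426.23ms=9/2b +1475.41ms=3/2b
5) 5901.639ms=6b +295.082ms=3/10b
6) 6196.721ms=63/10b +295.082ms=3/10b
7) 6491.803ms=33/5b +295.082ms=3/10b
8) 6786.885ms=69/10b +295.082ms=3/10b
9) 7081.967ms=36/5b +295.082ms=3/10b
10) 7377.049ms=15/2b +1475.41ms=3/2b
11) 8852.459ms=9b +1475.41ms=3/2b
12) 10327.869ms=21/2b +1475.41ms=3/2b
Σ=12b of 12 (61bpm 3/4) — PASS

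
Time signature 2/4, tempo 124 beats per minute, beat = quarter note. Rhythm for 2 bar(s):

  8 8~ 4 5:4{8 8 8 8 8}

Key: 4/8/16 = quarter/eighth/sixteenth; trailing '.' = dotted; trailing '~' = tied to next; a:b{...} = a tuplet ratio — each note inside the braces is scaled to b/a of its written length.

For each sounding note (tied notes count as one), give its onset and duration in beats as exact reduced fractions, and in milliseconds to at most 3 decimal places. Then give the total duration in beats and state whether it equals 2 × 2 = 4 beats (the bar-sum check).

1) 0.0ms=0b +241.935ms=1/2b
2) 241.935ms=1/2b +725.806ms=3/2b
3) 967.742ms=2b +193.548ms=2/5b
4) 1161.29ms=12/5b +193.548ms=2/5b
5) 1354.839ms=14/5b +193.548ms=2/5b
6) 1548.387ms=16/5b +193.548ms=2/5b
7) 1741.935ms=18/5b +193.548ms=2/5b
Σ=4b of 4 (124bpm 2/4) — PASS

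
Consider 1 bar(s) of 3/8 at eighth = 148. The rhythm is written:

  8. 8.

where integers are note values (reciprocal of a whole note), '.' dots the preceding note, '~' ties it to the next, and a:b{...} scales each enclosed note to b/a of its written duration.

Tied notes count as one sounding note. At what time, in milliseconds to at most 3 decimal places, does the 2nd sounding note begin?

1. 0.0ms @ 0 + 608.108ms (3/2)
2. 608.108ms @ 3/2 + 608.108ms (3/2)

note 2 onset = 3/2b = 608.108ms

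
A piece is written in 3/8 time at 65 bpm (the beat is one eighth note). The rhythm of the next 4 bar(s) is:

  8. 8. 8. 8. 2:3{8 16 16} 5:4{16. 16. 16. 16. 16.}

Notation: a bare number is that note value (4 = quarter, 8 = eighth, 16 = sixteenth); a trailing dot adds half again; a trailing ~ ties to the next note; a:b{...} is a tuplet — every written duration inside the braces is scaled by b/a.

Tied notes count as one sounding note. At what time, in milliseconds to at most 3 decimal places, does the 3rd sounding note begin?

1. 0.0ms @ 0 + 1384.615ms (3/2)
2. 1384.615ms @ 3/2 + 1384.615ms (3/2)
3. 2769.231ms @ 3 + 1384.615ms (3/2)
4. 4153.846ms @ 9/2 + 1384.615ms (3/2)
5. 5538.462ms @ 6 + 1384.615ms (3/2)
6. 6923.077ms @ 15/2 + 692.308ms (3/4)
7. 7615.385ms @ 33/4 + 692.308ms (3/4)
8. 8307.692ms @ 9 + 553.846ms (3/5)
9. 8861.538ms @ 48/5 + 553.846ms (3/5)
10. 9415.385ms @ 51/5 + 553.846ms (3/5)
11. 9969.231ms @ 54/5 + 553.846ms (3/5)
12. 10523.077ms @ 57/5 + 553.846ms (3/5)

note 3 onset = 3b = 2769.231ms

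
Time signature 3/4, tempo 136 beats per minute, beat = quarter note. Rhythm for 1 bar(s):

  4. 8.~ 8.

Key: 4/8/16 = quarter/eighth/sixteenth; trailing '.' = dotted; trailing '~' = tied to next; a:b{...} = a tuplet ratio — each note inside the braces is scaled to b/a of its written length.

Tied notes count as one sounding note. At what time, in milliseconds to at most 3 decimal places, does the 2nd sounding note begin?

1. 0.0ms @ 0 + 661.765ms (3/2)
2. 661.765ms @ 3/2 + 661.765ms (3/2)

note 2 onset = 3/2b = 661.765ms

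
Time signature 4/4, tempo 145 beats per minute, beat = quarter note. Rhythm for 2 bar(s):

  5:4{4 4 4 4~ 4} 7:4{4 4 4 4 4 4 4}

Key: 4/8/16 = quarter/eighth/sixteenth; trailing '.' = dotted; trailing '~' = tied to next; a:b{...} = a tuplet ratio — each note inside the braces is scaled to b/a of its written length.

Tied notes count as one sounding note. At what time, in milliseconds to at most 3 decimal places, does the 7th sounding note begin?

1. 0.0ms @ 0 + 331.034ms (4/5)
2. 331.034ms @ 4/5 + 331.034ms (4/5)
3. 662.069ms @ 8/5 + 331.034ms (4/5)
4. 993.103ms @ 12/5 + 662.069ms (8/5)
5. 1655.172ms @ 4 + 236.453ms (4/7)
6. 1891.626ms @ 32/7 + 236.453ms (4/7)
7. 2128.079ms @ 36/7 + 236.453ms (4/7)
8. 2364.532ms @ 40/7 + 236.453ms (4/7)
9. 2600.985ms @ 44/7 + 236.453ms (4/7)
10. 2837.438ms @ 48/7 + 236.453ms (4/7)
11. 3073.892ms @ 52/7 + 236.453ms (4/7)

note 7 onset = 36/7b = 2128.079ms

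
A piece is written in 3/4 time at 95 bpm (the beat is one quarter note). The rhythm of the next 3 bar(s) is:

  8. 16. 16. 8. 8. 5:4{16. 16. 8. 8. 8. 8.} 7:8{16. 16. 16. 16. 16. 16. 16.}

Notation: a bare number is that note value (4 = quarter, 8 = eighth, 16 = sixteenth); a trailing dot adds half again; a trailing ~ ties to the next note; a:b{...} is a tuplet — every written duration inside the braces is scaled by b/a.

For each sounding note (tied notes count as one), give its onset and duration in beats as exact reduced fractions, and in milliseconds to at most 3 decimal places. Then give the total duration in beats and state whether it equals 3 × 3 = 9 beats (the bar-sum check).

1) 0.0ms=0b +473.684ms=3/4b
2) 473.684ms=3/4b +236.842ms=3/8b
3) 710.526ms=9/8b +236.842ms=3/8b
4) 947.368ms=3/2b +473.684ms=3/4b
5) 1421.053ms=9/4b +473.684ms=3/4b
6) 1894.737ms=3b +189.474ms=3/10b
7) 2084.211ms=33/10b +189.474ms=3/10b
8) 2273.684ms=18/5b +378.947ms=3/5b
9) 2652.632ms=21/5b +378.947ms=3/5b
10) 3031.579ms=24/5b +378.947ms=3/5b
11) 3410.526ms=27/5b +378.947ms=3/5b
12) 3789.474ms=6b +270.677ms=3/7b
13) 4060.15ms=45/7b +270.677ms=3/7b
14) 4330.827ms=48/7b +270.677ms=3/7b
15) 4601.504ms=51/7b +270.677ms=3/7b
16) 4872.18ms=54/7b +270.677ms=3/7b
17) 5142.857ms=57/7b +270.677ms=3/7b
18) 5413.534ms=60/7b +270.677ms=3/7b
Σ=9b of 9 (95bpm 3/4) — PASS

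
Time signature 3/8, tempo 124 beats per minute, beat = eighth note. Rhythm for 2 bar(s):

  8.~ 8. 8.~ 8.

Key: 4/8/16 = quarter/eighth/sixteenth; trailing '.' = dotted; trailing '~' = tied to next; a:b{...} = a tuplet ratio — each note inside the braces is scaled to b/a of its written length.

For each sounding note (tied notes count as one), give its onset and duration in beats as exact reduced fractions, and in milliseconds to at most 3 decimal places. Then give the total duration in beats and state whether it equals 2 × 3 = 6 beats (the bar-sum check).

1) 0.0ms=0b +1451.613ms=3b
2) 1451.613ms=3b +1451.613ms=3b
Σ=6b of 6 (124bpm 3/8) — PASS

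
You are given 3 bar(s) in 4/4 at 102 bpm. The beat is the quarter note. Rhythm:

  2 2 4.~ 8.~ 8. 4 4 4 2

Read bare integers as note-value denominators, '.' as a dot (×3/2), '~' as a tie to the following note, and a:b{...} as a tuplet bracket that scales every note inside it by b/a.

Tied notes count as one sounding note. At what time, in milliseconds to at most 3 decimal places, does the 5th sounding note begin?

1. 0.0ms @ 0 + 1176.471ms (2)
2. 1176.471ms @ 2 + 1176.471ms (2)
3. 2352.941ms @ 4 + 1764.706ms (3)
4. 4117.647ms @ 7 + 588.235ms (1)
5. 4705.882ms @ 8 + 588.235ms (1)
6. 5294.118ms @ 9 + 588.235ms (1)
7. 5882.353ms @ 10 + 1176.471ms (2)

note 5 onset = 8b = 4705.882ms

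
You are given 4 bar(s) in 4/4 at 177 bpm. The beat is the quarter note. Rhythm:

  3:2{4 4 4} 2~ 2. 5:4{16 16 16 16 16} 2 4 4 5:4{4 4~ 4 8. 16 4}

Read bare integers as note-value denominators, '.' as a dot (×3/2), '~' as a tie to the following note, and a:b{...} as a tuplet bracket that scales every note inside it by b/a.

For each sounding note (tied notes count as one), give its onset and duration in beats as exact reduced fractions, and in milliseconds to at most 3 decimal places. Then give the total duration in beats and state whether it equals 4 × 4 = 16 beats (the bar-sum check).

1) 0.0ms=0b +225.989ms=2/3b
2) 225.989ms=2/3b +225.989ms=2/3b
3) 451.977ms=4/3b +225.989ms=2/3b
4) 677.966ms=2b +1694.915ms=5b
5) 2372.881ms=7b +67.797ms=1/5b
6) 2440.678ms=36/5b +67.797ms=1/5b
7) 2508.475ms=37/5b +67.797ms=1/5b
8) 2576.271ms=38/5b +67.797ms=1/5b
9) 2644.068ms=39/5b +67.797ms=1/5b
10) 2711.864ms=8b +677.966ms=2b
11) 3389.831ms=10b +338.983ms=1b
12) 3728.814ms=11b +338.983ms=1b
13) 4067.797ms=12b +271.186ms=4/5b
14) 4338.983ms=64/5b +542.373ms=8/5b
15) 4881.356ms=72/5b +203.39ms=3/5b
16) 5084.746ms=15b +67.797ms=1/5b
17) 5152.542ms=76/5b +271.186ms=4/5b
Σ=16b of 16 (177bpm 4/4) — PASS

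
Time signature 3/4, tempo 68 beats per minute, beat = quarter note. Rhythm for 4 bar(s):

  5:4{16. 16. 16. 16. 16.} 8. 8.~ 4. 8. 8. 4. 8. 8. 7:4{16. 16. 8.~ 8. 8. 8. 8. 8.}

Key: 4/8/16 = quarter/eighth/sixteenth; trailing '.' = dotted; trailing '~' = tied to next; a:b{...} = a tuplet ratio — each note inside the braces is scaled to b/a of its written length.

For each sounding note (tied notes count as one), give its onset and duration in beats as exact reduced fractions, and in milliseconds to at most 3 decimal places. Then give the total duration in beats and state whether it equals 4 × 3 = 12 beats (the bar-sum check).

1) 0.0ms=0b +264.706ms=3/10b
2) 264.706ms=3/10b +264.706ms=3/10b
3) 529.412ms=3/5b +264.706ms=3/10b
4) 794.118ms=9/10b +264.706ms=3/10b
5) 1058.824ms=6/5b +264.706ms=3/10b
6) 1323.529ms=3/2b +661.765ms=3/4b
7) 1985.294ms=9/4b +1985.294ms=9/4b
8) 3970.588ms=9/2b +661.765ms=3/4b
9) 4632.353ms=21/4b +661.765ms=3/4b
10) 5294.118ms=6b +1323.529ms=3/2b
11) 6617.647ms=15/2b +661.765ms=3/4b
12) 7279.412ms=33/4b +661.765ms=3/4b
13) 7941.176ms=9b +189.076ms=3/14b
14) 8130.252ms=129/14b +189.076ms=3/14b
15) 8319.328ms=66/7b +756.303ms=6/7b
16) 9075.63ms=72/7b +378.151ms=3/7b
17) 9453.782ms=75/7b +378.151ms=3/7b
18) 9831.933ms=78/7b +378.151ms=3/7b
19) 10210.084ms=81/7b +378.151ms=3/7b
Σ=12b of 12 (68bpm 3/4) — PASS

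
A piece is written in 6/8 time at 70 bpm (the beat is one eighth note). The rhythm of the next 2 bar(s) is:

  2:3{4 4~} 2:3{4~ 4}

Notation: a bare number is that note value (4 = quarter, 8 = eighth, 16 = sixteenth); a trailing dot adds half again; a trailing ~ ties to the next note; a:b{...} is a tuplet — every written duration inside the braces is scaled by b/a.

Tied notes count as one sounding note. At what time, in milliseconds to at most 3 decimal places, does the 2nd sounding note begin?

1. 0.0ms @ 0 + 2571.429ms (3)
2. 2571.429ms @ 3 + 7714.286ms (9)

note 2 onset = 3b = 2571.429ms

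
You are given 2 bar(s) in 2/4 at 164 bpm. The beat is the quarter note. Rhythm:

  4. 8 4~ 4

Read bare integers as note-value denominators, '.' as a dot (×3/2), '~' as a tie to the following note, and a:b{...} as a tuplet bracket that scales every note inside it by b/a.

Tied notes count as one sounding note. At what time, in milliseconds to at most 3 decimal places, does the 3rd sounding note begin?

note 3 onset = 2b = 731.707ms

1. 0.0ms @ 0 + 548.78ms (3/2)
2. 548.78ms @ 3/2 + 182.927ms (1/2)
3. 731.707ms @ 2 + 731.707ms (2)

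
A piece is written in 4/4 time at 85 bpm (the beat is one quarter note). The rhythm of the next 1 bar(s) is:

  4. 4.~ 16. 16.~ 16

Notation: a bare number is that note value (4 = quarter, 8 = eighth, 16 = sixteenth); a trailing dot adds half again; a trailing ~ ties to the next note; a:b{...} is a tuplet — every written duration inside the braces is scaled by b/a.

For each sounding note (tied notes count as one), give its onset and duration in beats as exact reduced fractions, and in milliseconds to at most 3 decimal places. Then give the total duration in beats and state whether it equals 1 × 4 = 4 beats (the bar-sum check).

1) 0.0ms=0b +1058.824ms=3/2b
2) 1058.824ms=3/2b +1323.529ms=15/8b
3) 2382.353ms=27/8b +441.176ms=5/8b
Σ=4b of 4 (85bpm 4/4) — PASS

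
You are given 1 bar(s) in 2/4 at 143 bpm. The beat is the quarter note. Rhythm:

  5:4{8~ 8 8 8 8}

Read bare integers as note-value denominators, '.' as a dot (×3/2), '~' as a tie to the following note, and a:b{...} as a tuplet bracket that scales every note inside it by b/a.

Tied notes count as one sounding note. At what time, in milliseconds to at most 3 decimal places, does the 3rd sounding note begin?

note 3 onset = 6/5b = 503.497ms

1. 0.0ms @ 0 + 335.664ms (4/5)
2. 335.664ms @ 4/5 + 167.832ms (2/5)
3. 503.497ms @ 6/5 + 167.832ms (2/5)
4. 671.329ms @ 8/5 + 167.832ms (2/5)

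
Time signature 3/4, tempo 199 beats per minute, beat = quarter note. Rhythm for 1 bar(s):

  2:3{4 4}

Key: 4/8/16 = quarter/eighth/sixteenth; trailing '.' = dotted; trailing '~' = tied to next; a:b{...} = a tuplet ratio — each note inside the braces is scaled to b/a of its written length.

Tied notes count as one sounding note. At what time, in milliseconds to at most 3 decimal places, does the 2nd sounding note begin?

note 2 onset = 3/2b = 452.261ms

1. 0.0ms @ 0 + 452.261ms (3/2)
2. 452.261ms @ 3/2 + 452.261ms (3/2)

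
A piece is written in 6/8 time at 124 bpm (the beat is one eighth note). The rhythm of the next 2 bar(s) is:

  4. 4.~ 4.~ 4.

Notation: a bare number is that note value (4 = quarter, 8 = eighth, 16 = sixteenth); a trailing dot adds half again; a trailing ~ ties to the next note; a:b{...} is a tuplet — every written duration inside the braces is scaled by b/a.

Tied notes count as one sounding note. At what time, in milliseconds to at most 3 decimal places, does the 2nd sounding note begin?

note 2 onset = 3b = 1451.613ms

1. 0.0ms @ 0 + 1451.613ms (3)
2. 1451.613ms @ 3 + 4354.839ms (9)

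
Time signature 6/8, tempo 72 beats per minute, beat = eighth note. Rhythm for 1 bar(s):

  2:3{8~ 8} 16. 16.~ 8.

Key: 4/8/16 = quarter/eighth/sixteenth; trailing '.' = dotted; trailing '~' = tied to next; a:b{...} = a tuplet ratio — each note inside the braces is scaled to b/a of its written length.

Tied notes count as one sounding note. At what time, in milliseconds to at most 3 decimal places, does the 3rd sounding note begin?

1. 0.0ms @ 0 + 2500.0ms (3)
2. 2500.0ms @ 3 + 625.0ms (3/4)
3. 3125.0ms @ 15/4 + 1875.0ms (9/4)

note 3 onset = 15/4b = 3125.0ms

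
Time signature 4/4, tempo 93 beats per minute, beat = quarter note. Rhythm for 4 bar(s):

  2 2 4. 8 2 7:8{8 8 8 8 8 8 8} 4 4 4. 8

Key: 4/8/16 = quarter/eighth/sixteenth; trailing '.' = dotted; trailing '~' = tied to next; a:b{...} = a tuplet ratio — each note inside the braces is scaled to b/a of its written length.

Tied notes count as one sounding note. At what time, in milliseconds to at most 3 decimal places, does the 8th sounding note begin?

note 8 onset = 64/7b = 5898.618ms

1. 0.0ms @ 0 + 1290.323ms (2)
2. 1290.323ms @ 2 + 1290.323ms (2)
3. 2580.645ms @ 4 + 967.742ms (3/2)
4. 3548.387ms @ 11/2 + 322.581ms (1/2)
5. 3870.968ms @ 6 + 1290.323ms (2)
6. 5161.29ms @ 8 + 368.664ms (4/7)
7. 5529.954ms @ 60/7 + 368.664ms (4/7)
8. 5898.618ms @ 64/7 + 368.664ms (4/7)
9. 6267.281ms @ 68/7 + 368.664ms (4/7)
10. 6635.945ms @ 72/7 + 368.664ms (4/7)
11. 7004.608ms @ 76/7 + 368.664ms (4/7)
12. 7373.272ms @ 80/7 + 368.664ms (4/7)
13. 7741.935ms @ 12 + 645.161ms (1)
14. 8387.097ms @ 13 + 645.161ms (1)
15. 9032.258ms @ 14 + 967.742ms (3/2)
16. 10000.0ms @ 31/2 + 322.581ms (1/2)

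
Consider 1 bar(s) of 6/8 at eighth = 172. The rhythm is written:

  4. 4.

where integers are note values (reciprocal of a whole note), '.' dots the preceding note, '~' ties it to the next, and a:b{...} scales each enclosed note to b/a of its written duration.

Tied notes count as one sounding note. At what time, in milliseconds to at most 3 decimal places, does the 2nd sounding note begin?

note 2 onset = 3b = 1046.512ms

1. 0.0ms @ 0 + 1046.512ms (3)
2. 1046.512ms @ 3 + 1046.512ms (3)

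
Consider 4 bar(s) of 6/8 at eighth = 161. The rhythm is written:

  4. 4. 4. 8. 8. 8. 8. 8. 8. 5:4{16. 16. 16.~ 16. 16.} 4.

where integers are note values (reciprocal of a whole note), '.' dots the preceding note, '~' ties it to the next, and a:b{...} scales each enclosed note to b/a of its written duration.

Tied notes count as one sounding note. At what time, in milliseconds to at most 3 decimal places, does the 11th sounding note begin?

1. 0.0ms @ 0 + 1118.012ms (3)
2. 1118.012ms @ 3 + 1118.012ms (3)
3. 2236.025ms @ 6 + 1118.012ms (3)
4. 3354.037ms @ 9 + 559.006ms (3/2)
5. 3913.043ms @ 21/2 + 559.006ms (3/2)
6. 4472.05ms @ 12 + 559.006ms (3/2)
7. 5031.056ms @ 27/2 + 559.006ms (3/2)
8. 5590.062ms @ 15 + 559.006ms (3/2)
9. 6149.068ms @ 33/2 + 559.006ms (3/2)
10. 6708.075ms @ 18 + 223.602ms (3/5)
11. 6931.677ms @ 93/5 + 223.602ms (3/5)
12. 7155.28ms @ 96/5 + 447.205ms (6/5)
13. 7602.484ms @ 102/5 + 223.602ms (3/5)
14. 7826.087ms @ 21 + 1118.012ms (3)

note 11 onset = 93/5b = 6931.677ms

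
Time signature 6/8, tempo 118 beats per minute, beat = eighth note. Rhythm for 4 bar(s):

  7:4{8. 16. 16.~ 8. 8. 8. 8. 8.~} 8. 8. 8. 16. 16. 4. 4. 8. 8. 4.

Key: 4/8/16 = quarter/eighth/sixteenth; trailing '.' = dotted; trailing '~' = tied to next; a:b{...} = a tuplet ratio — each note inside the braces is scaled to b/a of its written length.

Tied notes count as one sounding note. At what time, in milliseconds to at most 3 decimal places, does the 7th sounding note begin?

note 7 onset = 36/7b = 2615.012ms

1. 0.0ms @ 0 + 435.835ms (6/7)
2. 435.835ms @ 6/7 + 217.918ms (3/7)
3. 653.753ms @ 9/7 + 653.753ms (9/7)
4. 1307.506ms @ 18/7 + 435.835ms (6/7)
5. 1743.341ms @ 24/7 + 435.835ms (6/7)
6. 2179.177ms @ 30/7 + 435.835ms (6/7)
7. 2615.012ms @ 36/7 + 1198.547ms (33/14)
8. 3813.559ms @ 15/2 + 762.712ms (3/2)
9. 4576.271ms @ 9 + 762.712ms (3/2)
10. 5338.983ms @ 21/2 + 381.356ms (3/4)
11. 5720.339ms @ 45/4 + 381.356ms (3/4)
12. 6101.695ms @ 12 + 1525.424ms (3)
13. 7627.119ms @ 15 + 1525.424ms (3)
14. 9152.542ms @ 18 + 762.712ms (3/2)
15. 9915.254ms @ 39/2 + 762.712ms (3/2)
16. 10677.966ms @ 21 + 1525.424ms (3)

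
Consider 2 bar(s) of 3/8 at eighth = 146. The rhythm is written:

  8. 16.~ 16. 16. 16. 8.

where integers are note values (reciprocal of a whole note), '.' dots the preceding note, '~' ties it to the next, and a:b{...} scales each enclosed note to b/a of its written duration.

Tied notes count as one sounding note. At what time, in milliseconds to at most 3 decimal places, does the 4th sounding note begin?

1. 0.0ms @ 0 + 616.438ms (3/2)
2. 616.438ms @ 3/2 + 616.438ms (3/2)
3. 1232.877ms @ 3 + 308.219ms (3/4)
4. 1541.096ms @ 15/4 + 308.219ms (3/4)
5. 1849.315ms @ 9/2 + 616.438ms (3/2)

note 4 onset = 15/4b = 1541.096ms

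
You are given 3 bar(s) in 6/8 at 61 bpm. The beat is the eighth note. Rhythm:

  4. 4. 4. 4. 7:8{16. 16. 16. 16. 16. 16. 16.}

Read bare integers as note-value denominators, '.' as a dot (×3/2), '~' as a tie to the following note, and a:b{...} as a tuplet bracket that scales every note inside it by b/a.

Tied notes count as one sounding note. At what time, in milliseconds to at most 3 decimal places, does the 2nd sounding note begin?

note 2 onset = 3b = 2950.82ms

1. 0.0ms @ 0 + 2950.82ms (3)
2. 2950.82ms @ 3 + 2950.82ms (3)
3. 5901.639ms @ 6 + 2950.82ms (3)
4. 8852.459ms @ 9 + 2950.82ms (3)
5. 11803.279ms @ 12 + 843.091ms (6/7)
6. 12646.37ms @ 90/7 + 843.091ms (6/7)
7. 13489.461ms @ 96/7 + 843.091ms (6/7)
8. 14332.553ms @ 102/7 + 843.091ms (6/7)
9. 15175.644ms @ 108/7 + 843.091ms (6/7)
10. 16018.735ms @ 114/7 + 843.091ms (6/7)
11. 16861.827ms @ 120/7 + 843.091ms (6/7)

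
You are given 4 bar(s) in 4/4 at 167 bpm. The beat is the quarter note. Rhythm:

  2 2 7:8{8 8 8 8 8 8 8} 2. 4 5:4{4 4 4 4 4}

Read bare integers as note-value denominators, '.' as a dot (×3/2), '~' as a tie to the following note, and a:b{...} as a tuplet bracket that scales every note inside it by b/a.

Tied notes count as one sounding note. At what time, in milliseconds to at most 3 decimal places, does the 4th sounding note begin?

1. 0.0ms @ 0 + 718.563ms (2)
2. 718.563ms @ 2 + 718.563ms (2)
3. 1437.126ms @ 4 + 205.304ms (4/7)
4. 1642.429ms @ 32/7 + 205.304ms (4/7)
5. 1847.733ms @ 36/7 + 205.304ms (4/7)
6. 2053.037ms @ 40/7 + 205.304ms (4/7)
7. 2258.34ms @ 44/7 + 205.304ms (4/7)
8. 2463.644ms @ 48/7 + 205.304ms (4/7)
9. 2668.948ms @ 52/7 + 205.304ms (4/7)
10. 2874.251ms @ 8 + 1077.844ms (3)
11. 3952.096ms @ 11 + 359.281ms (1)
12. 4311.377ms @ 12 + 287.425ms (4/5)
13. 4598.802ms @ 64/5 + 287.425ms (4/5)
14. 4886.228ms @ 68/5 + 287.425ms (4/5)
15. 5173.653ms @ 72/5 + 287.425ms (4/5)
16. 5461.078ms @ 76/5 + 287.425ms (4/5)

note 4 onset = 32/7b = 1642.429ms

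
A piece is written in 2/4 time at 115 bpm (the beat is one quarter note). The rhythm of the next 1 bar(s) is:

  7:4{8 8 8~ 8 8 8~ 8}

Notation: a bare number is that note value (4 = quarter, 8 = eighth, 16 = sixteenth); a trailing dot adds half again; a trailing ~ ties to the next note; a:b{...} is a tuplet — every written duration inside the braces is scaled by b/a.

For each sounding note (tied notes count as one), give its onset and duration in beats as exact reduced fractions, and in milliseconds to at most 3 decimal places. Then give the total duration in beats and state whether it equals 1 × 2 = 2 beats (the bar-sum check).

1) 0.0ms=0b +149.068ms=2/7b
2) 149.068ms=2/7b +149.068ms=2/7b
3) 298.137ms=4/7b +298.137ms=4/7b
4) 596.273ms=8/7b +149.068ms=2/7b
5) 745.342ms=10/7b +298.137ms=4/7b
Σ=2b of 2 (115bpm 2/4) — PASS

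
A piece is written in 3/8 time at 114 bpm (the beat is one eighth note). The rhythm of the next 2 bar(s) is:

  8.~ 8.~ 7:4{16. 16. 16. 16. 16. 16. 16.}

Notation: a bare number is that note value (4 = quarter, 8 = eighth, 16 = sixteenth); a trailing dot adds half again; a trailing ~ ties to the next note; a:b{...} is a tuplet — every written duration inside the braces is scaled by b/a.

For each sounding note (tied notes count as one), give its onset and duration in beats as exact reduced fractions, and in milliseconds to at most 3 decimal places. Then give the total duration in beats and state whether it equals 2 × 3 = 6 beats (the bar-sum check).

1) 0.0ms=0b +1804.511ms=24/7b
2) 1804.511ms=24/7b +225.564ms=3/7b
3) 2030.075ms=27/7b +225.564ms=3/7b
4) 2255.639ms=30/7b +225.564ms=3/7b
5) 2481.203ms=33/7b +225.564ms=3/7b
6) 2706.767ms=36/7b +225.564ms=3/7b
7) 2932.331ms=39/7b +225.564ms=3/7b
Σ=6b of 6 (114bpm 3/8) — PASS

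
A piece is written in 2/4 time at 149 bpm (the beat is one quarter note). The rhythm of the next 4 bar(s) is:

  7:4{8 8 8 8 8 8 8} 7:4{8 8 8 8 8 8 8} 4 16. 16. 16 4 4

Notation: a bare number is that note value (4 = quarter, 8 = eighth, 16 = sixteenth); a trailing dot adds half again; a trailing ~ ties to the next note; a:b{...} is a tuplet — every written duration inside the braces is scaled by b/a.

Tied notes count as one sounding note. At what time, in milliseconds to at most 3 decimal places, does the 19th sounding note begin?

1. 0.0ms @ 0 + 115.053ms (2/7)
2. 115.053ms @ 2/7 + 115.053ms (2/7)
3. 230.105ms @ 4/7 + 115.053ms (2/7)
4. 345.158ms @ 6/7 + 115.053ms (2/7)
5. 460.211ms @ 8/7 + 115.053ms (2/7)
6. 575.264ms @ 10/7 + 115.053ms (2/7)
7. 690.316ms @ 12/7 + 115.053ms (2/7)
8. 805.369ms @ 2 + 115.053ms (2/7)
9. 920.422ms @ 16/7 + 115.053ms (2/7)
10. 1035.475ms @ 18/7 + 115.053ms (2/7)
11. 1150.527ms @ 20/7 + 115.053ms (2/7)
12. 1265.58ms @ 22/7 + 115.053ms (2/7)
13. 1380.633ms @ 24/7 + 115.053ms (2/7)
14. 1495.686ms @ 26/7 + 115.053ms (2/7)
15. 1610.738ms @ 4 + 402.685ms (1)
16. 2013.423ms @ 5 + 151.007ms (3/8)
17. 2164.43ms @ 43/8 + 151.007ms (3/8)
18. 2315.436ms @ 23/4 + 100.671ms (1/4)
19. 2416.107ms @ 6 + 402.685ms (1)
20. 2818.792ms @ 7 + 402.685ms (1)

note 19 onset = 6b = 2416.107ms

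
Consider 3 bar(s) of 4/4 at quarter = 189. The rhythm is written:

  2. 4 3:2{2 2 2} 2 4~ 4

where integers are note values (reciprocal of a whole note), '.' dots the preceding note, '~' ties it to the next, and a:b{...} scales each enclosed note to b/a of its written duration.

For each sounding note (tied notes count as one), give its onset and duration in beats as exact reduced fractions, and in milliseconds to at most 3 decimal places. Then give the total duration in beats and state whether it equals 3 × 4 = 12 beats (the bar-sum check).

1) 0.0ms=0b +952.381ms=3b
2) 952.381ms=3b +317.46ms=1b
3) 1269.841ms=4b +423.28ms=4/3b
4) 1693.122ms=16/3b +423.28ms=4/3b
5) 2116.402ms=20/3b +423.28ms=4/3b
6) 2539.683ms=8b +634.921ms=2b
7) 3174.603ms=10b +634.921ms=2b
Σ=12b of 12 (189bpm 4/4) — PASS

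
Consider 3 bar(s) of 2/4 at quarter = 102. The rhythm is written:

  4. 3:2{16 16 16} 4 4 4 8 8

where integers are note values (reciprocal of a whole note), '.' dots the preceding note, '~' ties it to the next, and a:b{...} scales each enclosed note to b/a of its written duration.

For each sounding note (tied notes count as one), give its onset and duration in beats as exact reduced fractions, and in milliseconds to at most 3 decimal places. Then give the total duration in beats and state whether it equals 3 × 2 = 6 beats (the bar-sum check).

1) 0.0ms=0b +882.353ms=3/2b
2) 882.353ms=3/2b +98.039ms=1/6b
3) 980.392ms=5/3b +98.039ms=1/6b
4) 1078.431ms=11/6b +98.039ms=1/6b
5) 1176.471ms=2b +588.235ms=1b
6) 1764.706ms=3b +588.235ms=1b
7) 2352.941ms=4b +588.235ms=1b
8) 2941.176ms=5b +294.118ms=1/2b
9) 3235.294ms=11/2b +294.118ms=1/2b
Σ=6b of 6 (102bpm 2/4) — PASS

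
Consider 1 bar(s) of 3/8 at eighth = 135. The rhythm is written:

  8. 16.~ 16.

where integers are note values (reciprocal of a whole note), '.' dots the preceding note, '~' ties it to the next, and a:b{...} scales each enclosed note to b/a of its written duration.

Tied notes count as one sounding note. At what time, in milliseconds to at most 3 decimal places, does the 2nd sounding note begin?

note 2 onset = 3/2b = 666.667ms

1. 0.0ms @ 0 + 666.667ms (3/2)
2. 666.667ms @ 3/2 + 666.667ms (3/2)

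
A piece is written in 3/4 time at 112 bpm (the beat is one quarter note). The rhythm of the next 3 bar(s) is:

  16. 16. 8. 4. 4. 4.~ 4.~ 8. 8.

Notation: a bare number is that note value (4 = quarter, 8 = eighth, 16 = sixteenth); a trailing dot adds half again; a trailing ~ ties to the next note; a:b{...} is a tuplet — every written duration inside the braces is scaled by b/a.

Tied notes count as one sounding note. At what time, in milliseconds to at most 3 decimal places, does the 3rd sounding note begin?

1. 0.0ms @ 0 + 200.893ms (3/8)
2. 200.893ms @ 3/8 + 200.893ms (3/8)
3. 401.786ms @ 3/4 + 401.786ms (3/4)
4. 803.571ms @ 3/2 + 803.571ms (3/2)
5. 1607.143ms @ 3 + 803.571ms (3/2)
6. 2410.714ms @ 9/2 + 2008.929ms (15/4)
7. 4419.643ms @ 33/4 + 401.786ms (3/4)

note 3 onset = 3/4b = 401.786ms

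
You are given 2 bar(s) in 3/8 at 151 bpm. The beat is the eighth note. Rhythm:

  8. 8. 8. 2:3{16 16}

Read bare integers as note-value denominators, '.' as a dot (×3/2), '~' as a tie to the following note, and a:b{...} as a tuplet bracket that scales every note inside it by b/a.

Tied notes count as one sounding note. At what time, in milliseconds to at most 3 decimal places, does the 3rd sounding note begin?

1. 0.0ms @ 0 + 596.026ms (3/2)
2. 596.026ms @ 3/2 + 596.026ms (3/2)
3. 1192.053ms @ 3 + 596.026ms (3/2)
4. 1788.079ms @ 9/2 + 298.013ms (3/4)
5. 2086.093ms @ 21/4 + 298.013ms (3/4)

note 3 onset = 3b = 1192.053ms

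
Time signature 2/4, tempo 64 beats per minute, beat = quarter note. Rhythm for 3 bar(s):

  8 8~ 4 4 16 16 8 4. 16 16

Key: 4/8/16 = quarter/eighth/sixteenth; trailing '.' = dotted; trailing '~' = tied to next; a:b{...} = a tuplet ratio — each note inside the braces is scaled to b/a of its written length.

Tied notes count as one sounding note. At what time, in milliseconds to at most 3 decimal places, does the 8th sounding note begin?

note 8 onset = 11/2b = 5156.25ms

1. 0.0ms @ 0 + 468.75ms (1/2)
2. 468.75ms @ 1/2 + 1406.25ms (3/2)
3. 1875.0ms @ 2 + 937.5ms (1)
4. 2812.5ms @ 3 + 234.375ms (1/4)
5. 3046.875ms @ 13/4 + 234.375ms (1/4)
6. 3281.25ms @ 7/2 + 468.75ms (1/2)
7. 3750.0ms @ 4 + 1406.25ms (3/2)
8. 5156.25ms @ 11/2 + 234.375ms (1/4)
9. 5390.625ms @ 23/4 + 234.375ms (1/4)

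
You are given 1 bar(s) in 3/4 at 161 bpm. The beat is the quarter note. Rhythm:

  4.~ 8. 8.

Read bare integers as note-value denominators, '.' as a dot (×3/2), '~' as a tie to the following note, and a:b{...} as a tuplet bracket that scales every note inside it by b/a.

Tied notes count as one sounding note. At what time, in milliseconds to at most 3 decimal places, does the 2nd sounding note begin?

1. 0.0ms @ 0 + 838.509ms (9/4)
2. 838.509ms @ 9/4 + 279.503ms (3/4)

note 2 onset = 9/4b = 838.509ms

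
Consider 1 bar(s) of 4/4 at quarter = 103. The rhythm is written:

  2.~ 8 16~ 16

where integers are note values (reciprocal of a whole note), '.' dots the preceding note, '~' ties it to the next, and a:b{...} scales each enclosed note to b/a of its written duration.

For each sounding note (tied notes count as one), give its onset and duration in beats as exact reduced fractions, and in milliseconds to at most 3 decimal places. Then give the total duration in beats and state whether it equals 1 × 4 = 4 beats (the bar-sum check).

1) 0.0ms=0b +2038.835ms=7/2b
2) 2038.835ms=7/2b +291.262ms=1/2b
Σ=4b of 4 (103bpm 4/4) — PASS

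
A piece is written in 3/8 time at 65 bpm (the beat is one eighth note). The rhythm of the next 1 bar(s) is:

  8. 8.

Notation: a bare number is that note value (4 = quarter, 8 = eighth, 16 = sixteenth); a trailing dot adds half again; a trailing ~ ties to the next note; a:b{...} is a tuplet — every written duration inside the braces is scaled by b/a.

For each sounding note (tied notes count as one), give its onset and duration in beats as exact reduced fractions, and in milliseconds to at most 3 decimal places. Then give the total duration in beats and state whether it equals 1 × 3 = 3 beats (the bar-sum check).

1) 0.0ms=0b +1384.615ms=3/2b
2) 1384.615ms=3/2b +1384.615ms=3/2b
Σ=3b of 3 (65bpm 3/8) — PASS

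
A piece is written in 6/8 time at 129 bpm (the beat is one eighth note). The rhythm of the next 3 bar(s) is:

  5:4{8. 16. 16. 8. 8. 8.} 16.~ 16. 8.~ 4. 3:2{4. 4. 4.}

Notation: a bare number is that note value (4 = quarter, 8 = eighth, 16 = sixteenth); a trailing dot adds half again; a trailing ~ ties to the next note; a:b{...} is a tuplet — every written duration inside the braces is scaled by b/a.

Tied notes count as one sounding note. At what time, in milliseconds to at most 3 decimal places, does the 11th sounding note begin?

note 11 onset = 16b = 7441.86ms

1. 0.0ms @ 0 + 558.14ms (6/5)
2. 558.14ms @ 6/5 + 279.07ms (3/5)
3. 837.209ms @ 9/5 + 279.07ms (3/5)
4. 1116.279ms @ 12/5 + 558.14ms (6/5)
5. 1674.419ms @ 18/5 + 558.14ms (6/5)
6. 2232.558ms @ 24/5 + 558.14ms (6/5)
7. 2790.698ms @ 6 + 697.674ms (3/2)
8. 3488.372ms @ 15/2 + 2093.023ms (9/2)
9. 5581.395ms @ 12 + 930.233ms (2)
10. 6511.628ms @ 14 + 930.233ms (2)
11. 7441.86ms @ 16 + 930.233ms (2)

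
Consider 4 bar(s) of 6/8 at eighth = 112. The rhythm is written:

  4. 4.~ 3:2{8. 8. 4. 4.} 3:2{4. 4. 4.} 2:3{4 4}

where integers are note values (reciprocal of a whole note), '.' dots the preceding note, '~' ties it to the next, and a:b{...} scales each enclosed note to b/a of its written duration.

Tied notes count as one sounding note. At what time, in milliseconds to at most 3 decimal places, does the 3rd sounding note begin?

1. 0.0ms @ 0 + 1607.143ms (3)
2. 1607.143ms @ 3 + 2142.857ms (4)
3. 3750.0ms @ 7 + 535.714ms (1)
4. 4285.714ms @ 8 + 1071.429ms (2)
5. 5357.143ms @ 10 + 1071.429ms (2)
6. 6428.571ms @ 12 + 1071.429ms (2)
7. 7500.0ms @ 14 + 1071.429ms (2)
8. 8571.429ms @ 16 + 1071.429ms (2)
9. 9642.857ms @ 18 + 1607.143ms (3)
10. 11250.0ms @ 21 + 1607.143ms (3)

note 3 onset = 7b = 3750.0ms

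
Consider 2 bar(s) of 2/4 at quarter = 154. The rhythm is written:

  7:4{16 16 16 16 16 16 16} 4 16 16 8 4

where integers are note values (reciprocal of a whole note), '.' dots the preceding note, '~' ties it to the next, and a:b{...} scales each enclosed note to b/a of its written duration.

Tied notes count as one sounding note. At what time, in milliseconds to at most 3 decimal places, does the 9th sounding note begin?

note 9 onset = 2b = 779.221ms

1. 0.0ms @ 0 + 55.659ms (1/7)
2. 55.659ms @ 1/7 + 55.659ms (1/7)
3. 111.317ms @ 2/7 + 55.659ms (1/7)
4. 166.976ms @ 3/7 + 55.659ms (1/7)
5. 222.635ms @ 4/7 + 55.659ms (1/7)
6. 278.293ms @ 5/7 + 55.659ms (1/7)
7. 333.952ms @ 6/7 + 55.659ms (1/7)
8. 389.61ms @ 1 + 389.61ms (1)
9. 779.221ms @ 2 + 97.403ms (1/4)
10. 876.623ms @ 9/4 + 97.403ms (1/4)
11. 974.026ms @ 5/2 + 194.805ms (1/2)
12. 1168.831ms @ 3 + 389.61ms (1)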